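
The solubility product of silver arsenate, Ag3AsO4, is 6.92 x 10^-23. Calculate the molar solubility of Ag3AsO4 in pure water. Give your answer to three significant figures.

s ≈ 1.27 × 10^-6 M

Ag3AsO4(s) ⇌ 3 Ag^+ + AsO4^3-
Ksp = [Ag^+]^3[AsO4^3-]
For each mole of Ag3AsO4 that dissolves: [Ag^+] = 3s, [AsO4^3-] = s.
So Ksp = (3s)^3 × s = 27s^4
s = (6.92 x 10^-23 / 27)^(1/4) = 1.27 × 10^-6 M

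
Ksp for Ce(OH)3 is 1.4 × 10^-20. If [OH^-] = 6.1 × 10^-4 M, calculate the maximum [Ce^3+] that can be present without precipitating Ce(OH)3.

Ce(OH)3(s) <=> Ce^3+(aq) + 3 OH^-(aq)
Ksp = [Ce^3+][OH^-]^3
Precipitation begins when Q = Ksp. With [OH^-] = 6.1 × 10^-4 M:
1.4 × 10^-20 = (6.1 × 10^-4)^3 × [Ce^3+]
[Ce^3+] = (1.4 × 10^-20 / 2.27 × 10^-10) = 6.2 x 10^-11 M

6.2e-11 M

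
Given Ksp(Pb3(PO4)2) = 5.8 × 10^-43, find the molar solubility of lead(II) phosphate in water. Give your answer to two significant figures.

s = 1.4e-9 M

Pb3(PO4)2(s) <=> 3 Pb^2+(aq) + 2 PO4^3-(aq)
Ksp = [Pb^2+]^3[PO4^3-]^2
If s mol/L of Pb3(PO4)2 dissolves, [Pb^2+] = 3s and [PO4^3-] = 2s.
Ksp = (3s)^3(2s)^2 = 108s^5
s = (5.8 × 10^-43 / 108)^(1/5) = 1.4 × 10^-9 M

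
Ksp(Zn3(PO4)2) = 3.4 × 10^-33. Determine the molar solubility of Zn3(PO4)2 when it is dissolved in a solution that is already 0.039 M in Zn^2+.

3.8e-15 M

Zn3(PO4)2(s) ⇌ 3 Zn^2+ + 2 PO4^3-
Ksp = [Zn^2+]^3[PO4^3-]^2
Let s = moles of Zn3(PO4)2 that dissolve per litre. [Zn^2+] = 0.039 + 3s ≈ 0.039, [PO4^3-] = 2s (common-ion effect: Zn^2+ is already 0.039 M).
Ksp ≈ (0.039)^3 × (2s)^2
s = 3.8 x 10^-15 M
Check: 3s = 1.1 × 10^-14 ≪ 0.039, so the approximation is valid.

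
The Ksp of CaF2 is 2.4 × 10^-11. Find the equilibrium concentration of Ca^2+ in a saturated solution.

CaF2(s) ⇌ Ca^2+ + 2 F^-
Ksp = [Ca^2+][F^-]^2
Let s = molar solubility. Then [Ca^2+] = s and [F^-] = 2s.
So Ksp = s × (2s)^2 = 4s^3
s^3 = 2.4 × 10^-11 / 4, so s = 1.82 x 10^-4 M
[Ca^2+] = s = 1.8 × 10^-4 M

1.8 × 10^-4 M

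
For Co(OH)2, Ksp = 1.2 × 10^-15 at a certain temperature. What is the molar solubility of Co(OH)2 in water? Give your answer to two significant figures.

Co(OH)2(s) <=> Co^2+ + 2 OH^-
Ksp = [Co^2+][OH^-]^2
For each mole of Co(OH)2 that dissolves: [Co^2+] = s, [OH^-] = 2s.
Substituting: Ksp = s(2s)^2 = 4s^3
Solving, s = (1.2 × 10^-15/4)^(1/3) = 6.7 × 10^-6 M

s ≈ 6.7 × 10^-6 M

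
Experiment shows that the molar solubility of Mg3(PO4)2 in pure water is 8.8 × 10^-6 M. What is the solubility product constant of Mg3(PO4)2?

Mg3(PO4)2(s) <=> 3 Mg^2+ + 2 PO4^3-
With molar solubility s: [Mg^2+] = 3s, [PO4^3-] = 2s.
Ksp = [Mg^2+]^3[PO4^3-]^2
So Ksp = (3s)^3 × (2s)^2 = 108s^5
Ksp = 108 × (8.8 × 10^-6)^5 = 5.7 × 10^-24

5.7 × 10^-24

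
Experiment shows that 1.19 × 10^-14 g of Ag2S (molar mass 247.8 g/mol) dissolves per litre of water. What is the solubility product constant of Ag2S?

Ksp = 4.43e-49

Molar solubility s = (1.19 × 10^-14 g/L) / (247.8 g/mol) = 4.802 × 10^-17 M.
Ag2S(s) <=> 2 Ag^+(aq) + S^2-(aq)
With molar solubility s: [Ag^+] = 2s, [S^2-] = s.
Ksp = [Ag^+]^2[S^2-]
Substituting: Ksp = (2s)^2s = 4s^3
Ksp = 4 × (4.802 × 10^-17)^3 = 4.43 × 10^-49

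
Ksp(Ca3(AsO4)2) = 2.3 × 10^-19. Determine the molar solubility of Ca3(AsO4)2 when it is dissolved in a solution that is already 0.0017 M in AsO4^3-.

s = 1.4 × 10^-5 M

Ca3(AsO4)2(s) <=> 3 Ca^2+(aq) + 2 AsO4^3-(aq)
Ksp = [Ca^2+]^3[AsO4^3-]^2
If s mol/L dissolves here, [Ca^2+] = 3s, [AsO4^3-] = 0.0017 + 2s ≈ 0.0017 (since the AsO4^3- already present dominates).
Ksp ≈ (3s)^3 × (0.0017)^2
s = 1.4 x 10^-5 M
Check: 2s = 2.9 × 10^-5 ≪ 0.0017, so the approximation is valid.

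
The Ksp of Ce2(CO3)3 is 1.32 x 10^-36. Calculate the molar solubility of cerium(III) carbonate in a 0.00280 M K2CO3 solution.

Ce2(CO3)3(s) ⇌ 2 Ce^3+ + 3 CO3^2-
Ksp = [Ce^3+]^2[CO3^2-]^3
If s mol/L dissolves here, [Ce^3+] = 2s, [CO3^2-] = 0.00280 + 3s ≈ 0.00280 (common-ion effect: CO3^2- is already 0.00280 M).
Ksp ≈ (2s)^2 × (0.00280)^3
s = 3.88 x 10^-15 M
Check: 3s = 1.2 × 10^-14 ≪ 0.00280, so the approximation is valid.

s = 3.88e-15 M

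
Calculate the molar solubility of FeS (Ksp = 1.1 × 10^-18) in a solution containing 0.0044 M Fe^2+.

2.5 × 10^-16 M

FeS(s) ⇌ Fe^2+ + S^2-
Ksp = [Fe^2+][S^2-]
Let s = moles of FeS that dissolve per litre. [Fe^2+] = 0.0044 + s ≈ 0.0044, [S^2-] = s (since the Fe^2+ already present dominates).
Ksp ≈ 0.0044 × s
s = 2.5 × 10^-16 M
Check: s = 2.5 x 10^-16 ≪ 0.0044, so the approximation is valid.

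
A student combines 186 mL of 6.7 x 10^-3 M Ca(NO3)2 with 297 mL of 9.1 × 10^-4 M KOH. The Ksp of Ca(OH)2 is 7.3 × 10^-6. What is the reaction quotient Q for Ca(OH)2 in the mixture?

8.1 × 10^-10

Total volume = 186 + 297 = 483 mL.
[Ca^2+] = 6.7 × 10^-3 × (186/483) = 2.58 x 10^-3 M
[OH^-] = 9.1 × 10^-4 × (297/483) = 5.60 × 10^-4 M
Ca(OH)2(s) <=> Ca^2+(aq) + 2 OH^-(aq), so Q = [Ca^2+][OH^-]^2
Q = (2.58 x 10^-3)(5.60 × 10^-4)^2 = 8.1 x 10^-10
Q < Ksp, so no precipitate of Ca(OH)2 forms.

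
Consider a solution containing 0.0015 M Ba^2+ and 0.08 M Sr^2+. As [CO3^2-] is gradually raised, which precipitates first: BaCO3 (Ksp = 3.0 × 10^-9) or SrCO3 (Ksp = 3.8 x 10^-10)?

SrCO3

Each salt begins to precipitate when Q = Ksp, i.e. when [CO3^2-] reaches its threshold.
For BaCO3: 3.0 × 10^-9 = 0.0015 × [CO3^2-]  ⇒  [CO3^2-] = 2.0 x 10^-6 M.
For SrCO3: 3.8 x 10^-10 = 0.08 × [CO3^2-]  ⇒  [CO3^2-] = 4.8 × 10^-9 M.
The salt with the lower threshold [CO3^2-] precipitates first: SrCO3.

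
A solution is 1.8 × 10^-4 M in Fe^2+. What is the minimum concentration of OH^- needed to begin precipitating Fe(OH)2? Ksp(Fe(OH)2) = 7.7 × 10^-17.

Fe(OH)2(s) ⇌ Fe^2+ + 2 OH^-
Ksp = [Fe^2+][OH^-]^2
Precipitation begins when Q = Ksp. With [Fe^2+] = 1.8 × 10^-4 M:
7.7 × 10^-17 = (1.8 × 10^-4) × [OH^-]^2
[OH^-] = (7.7 × 10^-17 / 1.8 x 10^-4)^(1/2) = 6.5 × 10^-7 M

[OH^-] ≈ 6.5e-7 M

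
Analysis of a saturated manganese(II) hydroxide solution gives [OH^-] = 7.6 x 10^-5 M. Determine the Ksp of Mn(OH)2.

Mn(OH)2(s) <=> Mn^2+ + 2 OH^-
Stoichiometry gives [Mn^2+] = (1/2)[OH^-] = 3.80 x 10^-5 M.
Ksp = [Mn^2+][OH^-]^2
Ksp = 3.80 × 10^-5 × (7.6 × 10^-5)^2 = 2.2 × 10^-13

Ksp = 2.2 × 10^-13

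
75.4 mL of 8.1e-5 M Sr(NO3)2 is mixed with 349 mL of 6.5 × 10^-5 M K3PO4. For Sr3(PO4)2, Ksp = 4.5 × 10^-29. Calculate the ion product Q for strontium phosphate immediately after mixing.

8.5 × 10^-24

Total volume = 75.4 + 349 = 424.4 mL.
[Sr^2+] = 8.1 x 10^-5 × (75.4/424.4) = 1.44 × 10^-5 M
[PO4^3-] = 6.5 x 10^-5 × (349/424.4) = 5.35 × 10^-5 M
Sr3(PO4)2(s) <=> 3 Sr^2+ + 2 PO4^3-, so Q = [Sr^2+]^3[PO4^3-]^2
Q = (1.44 × 10^-5)^3(5.35 × 10^-5)^2 = 8.5 x 10^-24
Q > Ksp, so Sr3(PO4)2 will precipitate.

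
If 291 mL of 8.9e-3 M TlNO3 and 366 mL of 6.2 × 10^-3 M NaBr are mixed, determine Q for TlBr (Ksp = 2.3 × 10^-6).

Total volume = 291 + 366 = 657 mL.
[Tl^+] = 8.9 x 10^-3 × (291/657) = 3.94 x 10^-3 M
[Br^-] = 6.2 x 10^-3 × (366/657) = 3.45 × 10^-3 M
TlBr(s) ⇌ Tl^+(aq) + Br^-(aq), so Q = [Tl^+][Br^-]
Q = (3.94 × 10^-3)(3.45 × 10^-3) = 1.4 x 10^-5
Q > Ksp, so TlBr will precipitate.

Q = 1.4e-5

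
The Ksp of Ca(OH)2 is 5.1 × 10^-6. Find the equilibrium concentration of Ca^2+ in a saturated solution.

[Ca^2+] = 1.1 × 10^-2 M

Ca(OH)2(s) ⇌ Ca^2+ + 2 OH^-
Ksp = [Ca^2+][OH^-]^2
If s mol/L of Ca(OH)2 dissolves, [Ca^2+] = s and [OH^-] = 2s.
Substituting: Ksp = s(2s)^2 = 4s^3
Solving, s = (5.1 × 10^-6/4)^(1/3) = 1.08 x 10^-2 M
[Ca^2+] = s = 1.1 × 10^-2 M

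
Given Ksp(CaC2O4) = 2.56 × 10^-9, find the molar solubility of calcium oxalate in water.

CaC2O4(s) ⇌ Ca^2+(aq) + C2O4^2-(aq)
Ksp = [Ca^2+][C2O4^2-]
With molar solubility s: [Ca^2+] = s, [C2O4^2-] = s.
Ksp = (s)(s) = s^2
s = √(2.56 × 10^-9) = 5.06 × 10^-5 M

5.06e-5 M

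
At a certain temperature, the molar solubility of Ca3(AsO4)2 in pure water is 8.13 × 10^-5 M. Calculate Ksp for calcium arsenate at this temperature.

Ksp = 3.84 x 10^-19

Ca3(AsO4)2(s) ⇌ 3 Ca^2+ + 2 AsO4^3-
If s mol/L of Ca3(AsO4)2 dissolves, [Ca^2+] = 3s and [AsO4^3-] = 2s.
Ksp = [Ca^2+]^3[AsO4^3-]^2
Substituting: Ksp = (3s)^3(2s)^2 = 108s^5
With s = 8.13 x 10^-5: Ksp = 3.84 × 10^-19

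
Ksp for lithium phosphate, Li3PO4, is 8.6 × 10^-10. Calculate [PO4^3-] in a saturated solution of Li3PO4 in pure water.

Li3PO4(s) ⇌ 3 Li^+(aq) + PO4^3-(aq)
Ksp = [Li^+]^3[PO4^3-]
For each mole of Li3PO4 that dissolves: [Li^+] = 3s, [PO4^3-] = s.
Substituting: Ksp = (3s)^3s = 27s^4
s = (8.6 × 10^-10 / 27)^(1/4) = 2.38 × 10^-3 M
[PO4^3-] = s = 2.4 × 10^-3 M

[PO4^3-] = 2.4 × 10^-3 M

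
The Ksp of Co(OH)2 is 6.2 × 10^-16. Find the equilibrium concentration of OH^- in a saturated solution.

Co(OH)2(s) <=> Co^2+(aq) + 2 OH^-(aq)
Ksp = [Co^2+][OH^-]^2
If s mol/L of Co(OH)2 dissolves, [Co^2+] = s and [OH^-] = 2s.
Ksp = s(2s)^2 = 4s^3
Solving, s = (6.2 × 10^-16/4)^(1/3) = 5.37 × 10^-6 M
[OH^-] = 2s = 1.1 × 10^-5 M

[OH^-] = 1.1e-5 M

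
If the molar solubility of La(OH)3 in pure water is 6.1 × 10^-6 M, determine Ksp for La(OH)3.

Ksp ≈ 3.7e-20

La(OH)3(s) ⇌ La^3+ + 3 OH^-
For each mole of La(OH)3 that dissolves: [La^3+] = s, [OH^-] = 3s.
Ksp = [La^3+][OH^-]^3
Substituting: Ksp = s(3s)^3 = 27s^4
Ksp = 27 × (6.1 × 10^-6)^4 = 3.7 × 10^-20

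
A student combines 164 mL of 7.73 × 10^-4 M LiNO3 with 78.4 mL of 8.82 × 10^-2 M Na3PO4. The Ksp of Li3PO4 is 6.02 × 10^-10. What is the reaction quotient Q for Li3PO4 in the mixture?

Q ≈ 4.08e-12

Total volume = 164 + 78.4 = 242.4 mL.
[Li^+] = 7.73 × 10^-4 × (164/242.4) = 5.230 × 10^-4 M
[PO4^3-] = 8.82 x 10^-2 × (78.4/242.4) = 2.853 x 10^-2 M
Li3PO4(s) <=> 3 Li^+ + PO4^3-, so Q = [Li^+]^3[PO4^3-]
Q = (5.230 × 10^-4)^3(2.853 × 10^-2) = 4.08 x 10^-12
Q < Ksp, so no precipitate of Li3PO4 forms.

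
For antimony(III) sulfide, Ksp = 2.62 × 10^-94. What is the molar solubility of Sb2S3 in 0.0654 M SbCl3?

Sb2S3(s) ⇌ 2 Sb^3+ + 3 S^2-
Ksp = [Sb^3+]^2[S^2-]^3
Let s = moles of Sb2S3 that dissolve per litre. [Sb^3+] = 0.0654 + 2s ≈ 0.0654, [S^2-] = 3s (Ksp is small, so little additional dissolves).
Ksp ≈ (0.0654)^2 × (3s)^3
s = 1.31 × 10^-31 M
Check: 2s = 2.6 × 10^-31 ≪ 0.0654, so the approximation is valid.

1.31e-31 M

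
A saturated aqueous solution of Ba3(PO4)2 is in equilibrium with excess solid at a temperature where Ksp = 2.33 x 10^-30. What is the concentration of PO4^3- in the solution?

Ba3(PO4)2(s) ⇌ 3 Ba^2+ + 2 PO4^3-
Ksp = [Ba^2+]^3[PO4^3-]^2
For each mole of Ba3(PO4)2 that dissolves: [Ba^2+] = 3s, [PO4^3-] = 2s.
Substituting: Ksp = (3s)^3(2s)^2 = 108s^5
s^5 = 2.33 x 10^-30 / 108, so s = 4.643 × 10^-7 M
[PO4^3-] = 2s = 9.29 x 10^-7 M

[PO4^3-] ≈ 9.29 x 10^-7 M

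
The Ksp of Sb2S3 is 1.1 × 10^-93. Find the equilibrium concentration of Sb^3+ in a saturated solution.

[Sb^3+] = 2.0 × 10^-19 M

Sb2S3(s) ⇌ 2 Sb^3+(aq) + 3 S^2-(aq)
Ksp = [Sb^3+]^2[S^2-]^3
Let s = molar solubility. Then [Sb^3+] = 2s and [S^2-] = 3s.
Ksp = (2s)^2(3s)^3 = 108s^5
s = (1.1 × 10^-93 / 108)^(1/5) = 1.00 × 10^-19 M
[Sb^3+] = 2s = 2.0 x 10^-19 M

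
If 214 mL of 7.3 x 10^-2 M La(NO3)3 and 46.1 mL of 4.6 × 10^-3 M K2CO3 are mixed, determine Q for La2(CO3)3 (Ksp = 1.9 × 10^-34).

Total volume = 214 + 46.1 = 260.1 mL.
[La^3+] = 7.3 × 10^-2 × (214/260.1) = 6.01 × 10^-2 M
[CO3^2-] = 4.6 × 10^-3 × (46.1/260.1) = 8.15 x 10^-4 M
La2(CO3)3(s) <=> 2 La^3+ + 3 CO3^2-, so Q = [La^3+]^2[CO3^2-]^3
Q = (6.01 x 10^-2)^2(8.15 x 10^-4)^3 = 2.0 x 10^-12
Q > Ksp, so La2(CO3)3 will precipitate.

Q ≈ 2.0 x 10^-12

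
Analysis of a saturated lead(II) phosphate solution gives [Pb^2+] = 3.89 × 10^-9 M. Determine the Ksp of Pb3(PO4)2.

Ksp ≈ 3.96e-43

Pb3(PO4)2(s) ⇌ 3 Pb^2+(aq) + 2 PO4^3-(aq)
Stoichiometry gives [PO4^3-] = (2/3)[Pb^2+] = 2.593 x 10^-9 M.
Ksp = [Pb^2+]^3[PO4^3-]^2
Ksp = (3.89 x 10^-9)^3 × (2.593 x 10^-9)^2 = 3.96 × 10^-43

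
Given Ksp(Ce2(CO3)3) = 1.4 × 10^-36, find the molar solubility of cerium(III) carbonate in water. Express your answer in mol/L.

2.6e-8 M

Ce2(CO3)3(s) <=> 2 Ce^3+(aq) + 3 CO3^2-(aq)
Ksp = [Ce^3+]^2[CO3^2-]^3
If s mol/L of Ce2(CO3)3 dissolves, [Ce^3+] = 2s and [CO3^2-] = 3s.
Substituting: Ksp = (2s)^2(3s)^3 = 108s^5
s = (1.4 × 10^-36 / 108)^(1/5) = 2.6 × 10^-8 M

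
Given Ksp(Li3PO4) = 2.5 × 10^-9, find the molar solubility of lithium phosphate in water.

3.1 x 10^-3 M

Li3PO4(s) <=> 3 Li^+(aq) + PO4^3-(aq)
Ksp = [Li^+]^3[PO4^3-]
For each mole of Li3PO4 that dissolves: [Li^+] = 3s, [PO4^3-] = s.
So Ksp = (3s)^3 × s = 27s^4
Solving, s = (2.5 × 10^-9/27)^(1/4) = 3.1 x 10^-3 M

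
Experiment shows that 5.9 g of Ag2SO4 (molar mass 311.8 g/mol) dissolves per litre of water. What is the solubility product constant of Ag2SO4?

Molar solubility s = (5.9 g/L) / (311.8 g/mol) = 1.89 × 10^-2 M.
Ag2SO4(s) <=> 2 Ag^+(aq) + SO4^2-(aq)
With molar solubility s: [Ag^+] = 2s, [SO4^2-] = s.
Ksp = [Ag^+]^2[SO4^2-]
So Ksp = (2s)^2 × s = 4s^3
With s = 1.89 x 10^-2: Ksp = 2.7 x 10^-5

Ksp = 2.7 x 10^-5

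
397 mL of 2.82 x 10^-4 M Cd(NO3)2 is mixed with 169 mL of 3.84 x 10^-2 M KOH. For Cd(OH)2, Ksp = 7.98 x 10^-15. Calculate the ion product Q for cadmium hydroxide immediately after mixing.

Total volume = 397 + 169 = 566 mL.
[Cd^2+] = 2.82 × 10^-4 × (397/566) = 1.978 × 10^-4 M
[OH^-] = 3.84 × 10^-2 × (169/566) = 1.147 × 10^-2 M
Cd(OH)2(s) <=> Cd^2+(aq) + 2 OH^-(aq), so Q = [Cd^2+][OH^-]^2
Q = (1.978 × 10^-4)(1.147 x 10^-2)^2 = 2.60 × 10^-8
Q > Ksp, so Cd(OH)2 will precipitate.

Q ≈ 2.60e-8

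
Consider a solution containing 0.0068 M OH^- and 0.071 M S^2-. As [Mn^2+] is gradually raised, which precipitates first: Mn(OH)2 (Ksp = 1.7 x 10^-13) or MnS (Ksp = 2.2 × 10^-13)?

Each salt begins to precipitate when Q = Ksp, i.e. when [Mn^2+] reaches its threshold.
For Mn(OH)2: 1.7 x 10^-13 = (0.0068)^2 × [Mn^2+]  ⇒  [Mn^2+] = 3.7 × 10^-9 M.
For MnS: 2.2 × 10^-13 = 0.071 × [Mn^2+]  ⇒  [Mn^2+] = 3.1 × 10^-12 M.
The salt with the lower threshold [Mn^2+] precipitates first: MnS.

MnS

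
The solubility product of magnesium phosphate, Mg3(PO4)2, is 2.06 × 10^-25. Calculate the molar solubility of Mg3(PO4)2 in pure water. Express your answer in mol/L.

Mg3(PO4)2(s) ⇌ 3 Mg^2+(aq) + 2 PO4^3-(aq)
Ksp = [Mg^2+]^3[PO4^3-]^2
For each mole of Mg3(PO4)2 that dissolves: [Mg^2+] = 3s, [PO4^3-] = 2s.
Ksp = (3s)^3(2s)^2 = 108s^5
Solving, s = (2.06 × 10^-25/108)^(1/5) = 4.53 × 10^-6 M

s = 4.53 × 10^-6 M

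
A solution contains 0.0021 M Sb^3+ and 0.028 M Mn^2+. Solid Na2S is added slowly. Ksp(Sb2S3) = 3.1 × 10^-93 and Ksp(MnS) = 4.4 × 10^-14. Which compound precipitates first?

Sb2S3

Each salt begins to precipitate when Q = Ksp, i.e. when [S^2-] reaches its threshold.
For Sb2S3: 3.1 × 10^-93 = (0.0021)^2 × [S^2-]^3  ⇒  [S^2-] = 8.9 × 10^-30 M.
For MnS: 4.4 × 10^-14 = 0.028 × [S^2-]  ⇒  [S^2-] = 1.6 x 10^-12 M.
The salt with the lower threshold [S^2-] precipitates first: Sb2S3.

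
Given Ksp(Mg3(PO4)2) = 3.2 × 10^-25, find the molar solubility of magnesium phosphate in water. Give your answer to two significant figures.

s ≈ 4.9 x 10^-6 M

Mg3(PO4)2(s) ⇌ 3 Mg^2+ + 2 PO4^3-
Ksp = [Mg^2+]^3[PO4^3-]^2
Let s = molar solubility. Then [Mg^2+] = 3s and [PO4^3-] = 2s.
So Ksp = (3s)^3 × (2s)^2 = 108s^5
s^5 = 3.2 × 10^-25 / 108, so s = 4.9 x 10^-6 M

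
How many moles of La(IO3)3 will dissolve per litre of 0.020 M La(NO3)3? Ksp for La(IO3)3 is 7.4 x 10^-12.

s = 2.4 x 10^-4 M

La(IO3)3(s) ⇌ La^3+ + 3 IO3^-
Ksp = [La^3+][IO3^-]^3
If s mol/L dissolves here, [La^3+] = 0.020 + s ≈ 0.020, [IO3^-] = 3s (since La^3+ from La(NO3)3 dominates).
Ksp ≈ 0.020 × (3s)^3
s = 2.4 × 10^-4 M
Check: s = 2.4 x 10^-4 ≪ 0.020, so the approximation is valid.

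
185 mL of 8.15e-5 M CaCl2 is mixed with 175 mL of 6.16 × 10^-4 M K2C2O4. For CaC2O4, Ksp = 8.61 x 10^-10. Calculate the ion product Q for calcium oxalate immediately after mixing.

Q ≈ 1.25 × 10^-8

Total volume = 185 + 175 = 360 mL.
[Ca^2+] = 8.15 x 10^-5 × (185/360) = 4.188 x 10^-5 M
[C2O4^2-] = 6.16 × 10^-4 × (175/360) = 2.994 × 10^-4 M
CaC2O4(s) ⇌ Ca^2+ + C2O4^2-, so Q = [Ca^2+][C2O4^2-]
Q = (4.188 x 10^-5)(2.994 × 10^-4) = 1.25 × 10^-8
Q > Ksp, so CaC2O4 will precipitate.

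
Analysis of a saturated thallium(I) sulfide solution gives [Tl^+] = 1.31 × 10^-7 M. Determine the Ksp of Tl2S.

1.12e-21

Tl2S(s) <=> 2 Tl^+(aq) + S^2-(aq)
Stoichiometry gives [S^2-] = (1/2)[Tl^+] = 6.550 x 10^-8 M.
Ksp = [Tl^+]^2[S^2-]
Ksp = (1.31 × 10^-7)^2 × 6.550 × 10^-8 = 1.12 x 10^-21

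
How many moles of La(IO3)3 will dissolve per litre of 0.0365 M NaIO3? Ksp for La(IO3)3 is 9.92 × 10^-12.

La(IO3)3(s) ⇌ La^3+ + 3 IO3^-
Ksp = [La^3+][IO3^-]^3
If s mol/L dissolves here, [La^3+] = s, [IO3^-] = 0.0365 + 3s ≈ 0.0365 (Ksp is small, so little additional dissolves).
Ksp ≈ s × (0.0365)^3
s = 2.04 x 10^-7 M
Check: 3s = 6.1 × 10^-7 ≪ 0.0365, so the approximation is valid.

2.04 × 10^-7 M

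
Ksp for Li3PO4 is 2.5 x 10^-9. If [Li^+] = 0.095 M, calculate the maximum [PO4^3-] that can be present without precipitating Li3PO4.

2.9e-6 M

Li3PO4(s) ⇌ 3 Li^+(aq) + PO4^3-(aq)
Ksp = [Li^+]^3[PO4^3-]
Precipitation begins when Q = Ksp. With [Li^+] = 0.095 M:
2.5 x 10^-9 = (0.095)^3 × [PO4^3-]
[PO4^3-] = (2.5 x 10^-9 / 8.57 × 10^-4) = 2.9 x 10^-6 M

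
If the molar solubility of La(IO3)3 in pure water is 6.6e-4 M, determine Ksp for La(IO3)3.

Ksp = 5.1e-12

La(IO3)3(s) ⇌ La^3+(aq) + 3 IO3^-(aq)
With molar solubility s: [La^3+] = s, [IO3^-] = 3s.
Ksp = [La^3+][IO3^-]^3
Ksp = s(3s)^3 = 27s^4
Ksp = 27 × (6.6 × 10^-4)^4 = 5.1 × 10^-12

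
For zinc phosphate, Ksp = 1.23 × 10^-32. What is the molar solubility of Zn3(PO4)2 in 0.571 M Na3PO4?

Zn3(PO4)2(s) <=> 3 Zn^2+ + 2 PO4^3-
Ksp = [Zn^2+]^3[PO4^3-]^2
If s mol/L dissolves here, [Zn^2+] = 3s, [PO4^3-] = 0.571 + 2s ≈ 0.571 (since PO4^3- from Na3PO4 dominates).
Ksp ≈ (3s)^3 × (0.571)^2
s = 1.12 x 10^-11 M
Check: 2s = 2.2 × 10^-11 ≪ 0.571, so the approximation is valid.

1.12 x 10^-11 M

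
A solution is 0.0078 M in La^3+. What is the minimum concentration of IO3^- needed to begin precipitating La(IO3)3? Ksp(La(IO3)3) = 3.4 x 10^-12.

[IO3^-] ≈ 7.6 × 10^-4 M

La(IO3)3(s) ⇌ La^3+ + 3 IO3^-
Ksp = [La^3+][IO3^-]^3
Precipitation begins when Q = Ksp. With [La^3+] = 0.0078 M:
3.4 x 10^-12 = (0.0078) × [IO3^-]^3
[IO3^-] = (3.4 x 10^-12 / 7.8 × 10^-3)^(1/3) = 7.6 × 10^-4 M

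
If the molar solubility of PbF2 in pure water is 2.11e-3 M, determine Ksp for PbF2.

PbF2(s) ⇌ Pb^2+ + 2 F^-
Let s = molar solubility. Then [Pb^2+] = s and [F^-] = 2s.
Ksp = [Pb^2+][F^-]^2
So Ksp = s × (2s)^2 = 4s^3
Ksp = 4 × (2.11 × 10^-3)^3 = 3.76 × 10^-8

Ksp ≈ 3.76e-8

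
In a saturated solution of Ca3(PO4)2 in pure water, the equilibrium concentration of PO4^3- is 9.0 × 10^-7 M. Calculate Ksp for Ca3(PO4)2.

Ksp = 2.0 × 10^-30

Ca3(PO4)2(s) ⇌ 3 Ca^2+ + 2 PO4^3-
Stoichiometry gives [Ca^2+] = (3/2)[PO4^3-] = 1.35 × 10^-6 M.
Ksp = [Ca^2+]^3[PO4^3-]^2
Ksp = (1.35 x 10^-6)^3 × (9.0 × 10^-7)^2 = 2.0 × 10^-30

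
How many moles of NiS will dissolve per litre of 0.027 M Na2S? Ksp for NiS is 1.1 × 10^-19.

s ≈ 4.1 × 10^-18 M

NiS(s) ⇌ Ni^2+(aq) + S^2-(aq)
Ksp = [Ni^2+][S^2-]
Let s = moles of NiS that dissolve per litre. [Ni^2+] = s, [S^2-] = 0.027 + s ≈ 0.027 (since S^2- from Na2S dominates).
Ksp ≈ s × 0.027
s = 4.1 × 10^-18 M
Check: s = 4.1 × 10^-18 ≪ 0.027, so the approximation is valid.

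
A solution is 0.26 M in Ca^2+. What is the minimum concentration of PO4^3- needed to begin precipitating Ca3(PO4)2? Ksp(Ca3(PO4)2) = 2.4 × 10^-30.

[PO4^3-] ≈ 1.2 × 10^-14 M

Ca3(PO4)2(s) <=> 3 Ca^2+(aq) + 2 PO4^3-(aq)
Ksp = [Ca^2+]^3[PO4^3-]^2
Precipitation begins when Q = Ksp. With [Ca^2+] = 0.26 M:
2.4 × 10^-30 = (0.26)^3 × [PO4^3-]^2
[PO4^3-] = (2.4 × 10^-30 / 1.76 x 10^-2)^(1/2) = 1.2 x 10^-14 M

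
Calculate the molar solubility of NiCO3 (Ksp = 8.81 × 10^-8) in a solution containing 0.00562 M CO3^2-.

s = 1.57 x 10^-5 M

NiCO3(s) ⇌ Ni^2+ + CO3^2-
Ksp = [Ni^2+][CO3^2-]
Let s = moles of NiCO3 that dissolve per litre. [Ni^2+] = s, [CO3^2-] = 0.00562 + s ≈ 0.00562 (since the CO3^2- already present dominates).
Ksp ≈ s × 0.00562
s = 1.57 × 10^-5 M
Check: s = 1.6 × 10^-5 ≪ 0.00562, so the approximation is valid.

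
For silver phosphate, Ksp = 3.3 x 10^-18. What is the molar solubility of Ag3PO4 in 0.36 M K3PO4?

s = 7.0 × 10^-7 M

Ag3PO4(s) <=> 3 Ag^+ + PO4^3-
Ksp = [Ag^+]^3[PO4^3-]
Let s be the molar solubility in this solution. [Ag^+] = 3s, [PO4^3-] = 0.36 + s ≈ 0.36 (Ksp is small, so little additional dissolves).
Ksp ≈ (3s)^3 × 0.36
s = 7.0 x 10^-7 M
Check: s = 7.0 × 10^-7 ≪ 0.36, so the approximation is valid.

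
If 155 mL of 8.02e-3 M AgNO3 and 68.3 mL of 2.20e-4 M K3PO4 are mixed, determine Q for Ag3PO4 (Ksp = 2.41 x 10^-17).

Total volume = 155 + 68.3 = 223.3 mL.
[Ag^+] = 8.02 × 10^-3 × (155/223.3) = 5.567 × 10^-3 M
[PO4^3-] = 2.20 x 10^-4 × (68.3/223.3) = 6.729 x 10^-5 M
Ag3PO4(s) <=> 3 Ag^+ + PO4^3-, so Q = [Ag^+]^3[PO4^3-]
Q = (5.567 × 10^-3)^3(6.729 × 10^-5) = 1.16 x 10^-11
Q > Ksp, so Ag3PO4 will precipitate.

1.16 x 10^-11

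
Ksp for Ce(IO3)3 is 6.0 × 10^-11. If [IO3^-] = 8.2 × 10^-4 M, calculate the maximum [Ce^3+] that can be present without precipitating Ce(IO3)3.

[Ce^3+] = 1.1 x 10^-1 M

Ce(IO3)3(s) ⇌ Ce^3+(aq) + 3 IO3^-(aq)
Ksp = [Ce^3+][IO3^-]^3
Precipitation begins when Q = Ksp. With [IO3^-] = 8.2 × 10^-4 M:
6.0 × 10^-11 = (8.2 × 10^-4)^3 × [Ce^3+]
[Ce^3+] = (6.0 × 10^-11 / 5.51 × 10^-10) = 1.1 × 10^-1 M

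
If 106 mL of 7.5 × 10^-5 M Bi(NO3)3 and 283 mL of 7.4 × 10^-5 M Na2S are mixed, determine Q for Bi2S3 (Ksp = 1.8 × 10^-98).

Total volume = 106 + 283 = 389 mL.
[Bi^3+] = 7.5 x 10^-5 × (106/389) = 2.04 × 10^-5 M
[S^2-] = 7.4 x 10^-5 × (283/389) = 5.38 × 10^-5 M
Bi2S3(s) ⇌ 2 Bi^3+(aq) + 3 S^2-(aq), so Q = [Bi^3+]^2[S^2-]^3
Q = (2.04 x 10^-5)^2(5.38 × 10^-5)^3 = 6.5 x 10^-23
Q > Ksp, so Bi2S3 will precipitate.

Q = 6.5e-23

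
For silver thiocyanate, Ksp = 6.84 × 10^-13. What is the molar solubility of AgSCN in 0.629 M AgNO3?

s = 1.09 × 10^-12 M

AgSCN(s) <=> Ag^+(aq) + SCN^-(aq)
Ksp = [Ag^+][SCN^-]
If s mol/L dissolves here, [Ag^+] = 0.629 + s ≈ 0.629, [SCN^-] = s (since Ag^+ from AgNO3 dominates).
Ksp ≈ 0.629 × s
s = 1.09 × 10^-12 M
Check: s = 1.1 × 10^-12 ≪ 0.629, so the approximation is valid.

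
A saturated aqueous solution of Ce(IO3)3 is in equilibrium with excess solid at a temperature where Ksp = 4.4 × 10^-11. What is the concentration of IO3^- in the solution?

Ce(IO3)3(s) ⇌ Ce^3+(aq) + 3 IO3^-(aq)
Ksp = [Ce^3+][IO3^-]^3
Let s = molar solubility. Then [Ce^3+] = s and [IO3^-] = 3s.
Ksp = s(3s)^3 = 27s^4
s^4 = 4.4 × 10^-11 / 27, so s = 1.13 × 10^-3 M
[IO3^-] = 3s = 3.4 × 10^-3 M

3.4 × 10^-3 M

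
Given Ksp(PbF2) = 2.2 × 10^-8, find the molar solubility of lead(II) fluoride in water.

1.8e-3 M

PbF2(s) ⇌ Pb^2+ + 2 F^-
Ksp = [Pb^2+][F^-]^2
If s mol/L of PbF2 dissolves, [Pb^2+] = s and [F^-] = 2s.
Substituting: Ksp = s(2s)^2 = 4s^3
s = (2.2 × 10^-8 / 4)^(1/3) = 1.8 × 10^-3 M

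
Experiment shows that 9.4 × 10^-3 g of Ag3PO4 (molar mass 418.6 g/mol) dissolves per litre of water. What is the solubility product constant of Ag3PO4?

6.9 × 10^-18

Molar solubility s = (9.4 x 10^-3 g/L) / (418.6 g/mol) = 2.25 × 10^-5 M.
Ag3PO4(s) <=> 3 Ag^+(aq) + PO4^3-(aq)
With molar solubility s: [Ag^+] = 3s, [PO4^3-] = s.
Ksp = [Ag^+]^3[PO4^3-]
So Ksp = (3s)^3 × s = 27s^4
With s = 2.25 × 10^-5: Ksp = 6.9 × 10^-18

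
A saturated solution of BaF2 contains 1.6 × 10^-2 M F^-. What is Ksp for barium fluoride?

2.0 × 10^-6

BaF2(s) ⇌ Ba^2+ + 2 F^-
Stoichiometry gives [Ba^2+] = (1/2)[F^-] = 8.00 x 10^-3 M.
Ksp = [Ba^2+][F^-]^2
Ksp = 8.00 × 10^-3 × (1.6 x 10^-2)^2 = 2.0 × 10^-6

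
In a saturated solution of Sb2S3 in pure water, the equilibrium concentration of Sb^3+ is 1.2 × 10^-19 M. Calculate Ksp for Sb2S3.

Ksp = 8.4 x 10^-95

Sb2S3(s) ⇌ 2 Sb^3+ + 3 S^2-
Stoichiometry gives [S^2-] = (3/2)[Sb^3+] = 1.80 × 10^-19 M.
Ksp = [Sb^3+]^2[S^2-]^3
Ksp = (1.2 × 10^-19)^2 × (1.80 × 10^-19)^3 = 8.4 × 10^-95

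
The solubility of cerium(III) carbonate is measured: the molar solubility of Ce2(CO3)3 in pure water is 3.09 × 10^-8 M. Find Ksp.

3.04 × 10^-36

Ce2(CO3)3(s) ⇌ 2 Ce^3+(aq) + 3 CO3^2-(aq)
Let s = molar solubility. Then [Ce^3+] = 2s and [CO3^2-] = 3s.
Ksp = [Ce^3+]^2[CO3^2-]^3
Ksp = (2s)^2(3s)^3 = 108s^5
Ksp = 108 × (3.09 × 10^-8)^5 = 3.04 × 10^-36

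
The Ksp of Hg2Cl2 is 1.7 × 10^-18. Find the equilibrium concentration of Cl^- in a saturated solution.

Hg2Cl2(s) <=> Hg2^2+(aq) + 2 Cl^-(aq)
Ksp = [Hg2^2+][Cl^-]^2
With molar solubility s: [Hg2^2+] = s, [Cl^-] = 2s.
Ksp = s(2s)^2 = 4s^3
s = (1.7 × 10^-18 / 4)^(1/3) = 7.52 × 10^-7 M
[Cl^-] = 2s = 1.5 × 10^-6 M

[Cl^-] = 1.5 x 10^-6 M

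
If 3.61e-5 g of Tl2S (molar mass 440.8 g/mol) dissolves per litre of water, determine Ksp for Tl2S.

2.20e-21

Molar solubility s = (3.61 × 10^-5 g/L) / (440.8 g/mol) = 8.190 x 10^-8 M.
Tl2S(s) ⇌ 2 Tl^+(aq) + S^2-(aq)
With molar solubility s: [Tl^+] = 2s, [S^2-] = s.
Ksp = [Tl^+]^2[S^2-]
Ksp = (2s)^2s = 4s^3
With s = 8.190 x 10^-8: Ksp = 2.20 x 10^-21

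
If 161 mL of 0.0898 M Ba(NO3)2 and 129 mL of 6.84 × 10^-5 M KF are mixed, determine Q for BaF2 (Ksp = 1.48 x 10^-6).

Q = 4.62 x 10^-11

Total volume = 161 + 129 = 290 mL.
[Ba^2+] = 8.98 × 10^-2 × (161/290) = 4.985 × 10^-2 M
[F^-] = 6.84 x 10^-5 × (129/290) = 3.043 × 10^-5 M
BaF2(s) <=> Ba^2+(aq) + 2 F^-(aq), so Q = [Ba^2+][F^-]^2
Q = (4.985 x 10^-2)(3.043 × 10^-5)^2 = 4.62 × 10^-11
Q < Ksp, so no precipitate of BaF2 forms.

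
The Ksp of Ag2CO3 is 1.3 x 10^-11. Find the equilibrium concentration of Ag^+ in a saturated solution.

Ag2CO3(s) ⇌ 2 Ag^+ + CO3^2-
Ksp = [Ag^+]^2[CO3^2-]
Let s = molar solubility. Then [Ag^+] = 2s and [CO3^2-] = s.
Ksp = (2s)^2s = 4s^3
Solving, s = (1.3 x 10^-11/4)^(1/3) = 1.48 × 10^-4 M
[Ag^+] = 2s = 3.0 × 10^-4 M

[Ag^+] = 3.0e-4 M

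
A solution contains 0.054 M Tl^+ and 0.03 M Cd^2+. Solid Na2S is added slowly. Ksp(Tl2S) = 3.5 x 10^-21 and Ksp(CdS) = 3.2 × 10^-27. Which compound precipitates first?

CdS

Precipitation of each salt starts when its ion product equals its Ksp.
For Tl2S: 3.5 x 10^-21 = (0.054)^2 × [S^2-]  ⇒  [S^2-] = 1.2 × 10^-18 M.
For CdS: 3.2 × 10^-27 = 0.03 × [S^2-]  ⇒  [S^2-] = 1.1 × 10^-25 M.
The salt with the lower threshold [S^2-] precipitates first: CdS.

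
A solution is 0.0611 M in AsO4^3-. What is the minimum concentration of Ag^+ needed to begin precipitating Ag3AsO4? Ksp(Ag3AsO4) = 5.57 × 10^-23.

Ag3AsO4(s) <=> 3 Ag^+(aq) + AsO4^3-(aq)
Ksp = [Ag^+]^3[AsO4^3-]
Precipitation begins when Q = Ksp. With [AsO4^3-] = 0.0611 M:
5.57 × 10^-23 = (0.0611) × [Ag^+]^3
[Ag^+] = (5.57 × 10^-23 / 6.11 × 10^-2)^(1/3) = 9.70 × 10^-8 M

[Ag^+] ≈ 9.70e-8 M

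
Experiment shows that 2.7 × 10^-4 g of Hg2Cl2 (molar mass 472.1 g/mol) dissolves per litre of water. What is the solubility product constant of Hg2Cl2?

Molar solubility s = (2.7 × 10^-4 g/L) / (472.1 g/mol) = 5.72 x 10^-7 M.
Hg2Cl2(s) ⇌ Hg2^2+(aq) + 2 Cl^-(aq)
With molar solubility s: [Hg2^2+] = s, [Cl^-] = 2s.
Ksp = [Hg2^2+][Cl^-]^2
So Ksp = s × (2s)^2 = 4s^3
With s = 5.72 × 10^-7: Ksp = 7.5 × 10^-19

Ksp = 7.5 x 10^-19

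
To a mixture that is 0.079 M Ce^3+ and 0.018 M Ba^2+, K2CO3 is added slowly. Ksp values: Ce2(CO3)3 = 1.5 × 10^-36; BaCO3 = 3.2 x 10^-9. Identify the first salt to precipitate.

Each salt begins to precipitate when Q = Ksp, i.e. when [CO3^2-] reaches its threshold.
For Ce2(CO3)3: 1.5 × 10^-36 = (0.079)^2 × [CO3^2-]^3  ⇒  [CO3^2-] = 6.2 × 10^-12 M.
For BaCO3: 3.2 x 10^-9 = 0.018 × [CO3^2-]  ⇒  [CO3^2-] = 1.8 × 10^-7 M.
The salt with the lower threshold [CO3^2-] precipitates first: Ce2(CO3)3.

Ce2(CO3)3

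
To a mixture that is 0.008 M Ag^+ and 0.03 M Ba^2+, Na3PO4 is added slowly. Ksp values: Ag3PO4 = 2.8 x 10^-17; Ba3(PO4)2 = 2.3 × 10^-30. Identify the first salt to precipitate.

Ba3(PO4)2

Precipitation of each salt starts when its ion product equals its Ksp.
For Ag3PO4: 2.8 x 10^-17 = (0.008)^3 × [PO4^3-]  ⇒  [PO4^3-] = 5.5 x 10^-11 M.
For Ba3(PO4)2: 2.3 × 10^-30 = (0.03)^3 × [PO4^3-]^2  ⇒  [PO4^3-] = 2.9 x 10^-13 M.
The salt with the lower threshold [PO4^3-] precipitates first: Ba3(PO4)2.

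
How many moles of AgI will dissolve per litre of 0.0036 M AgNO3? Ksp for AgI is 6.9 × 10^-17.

AgI(s) <=> Ag^+ + I^-
Ksp = [Ag^+][I^-]
If s mol/L dissolves here, [Ag^+] = 0.0036 + s ≈ 0.0036, [I^-] = s (Ksp is small, so little additional dissolves).
Ksp ≈ 0.0036 × s
s = 1.9 × 10^-14 M
Check: s = 1.9 × 10^-14 ≪ 0.0036, so the approximation is valid.

s ≈ 1.9 x 10^-14 M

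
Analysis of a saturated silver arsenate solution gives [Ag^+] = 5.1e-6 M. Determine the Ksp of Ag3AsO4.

Ag3AsO4(s) ⇌ 3 Ag^+ + AsO4^3-
Stoichiometry gives [AsO4^3-] = (1/3)[Ag^+] = 1.70 x 10^-6 M.
Ksp = [Ag^+]^3[AsO4^3-]
Ksp = (5.1 × 10^-6)^3 × 1.70 × 10^-6 = 2.3 × 10^-22

Ksp = 2.3 x 10^-22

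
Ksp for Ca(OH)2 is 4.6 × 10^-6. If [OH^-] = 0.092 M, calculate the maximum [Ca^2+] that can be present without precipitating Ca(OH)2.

Ca(OH)2(s) ⇌ Ca^2+(aq) + 2 OH^-(aq)
Ksp = [Ca^2+][OH^-]^2
Precipitation begins when Q = Ksp. With [OH^-] = 0.092 M:
4.6 × 10^-6 = (0.092)^2 × [Ca^2+]
[Ca^2+] = (4.6 × 10^-6 / 8.46 × 10^-3) = 5.4 x 10^-4 M

5.4e-4 M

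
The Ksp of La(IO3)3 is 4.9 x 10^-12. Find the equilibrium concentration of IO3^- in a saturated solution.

La(IO3)3(s) ⇌ La^3+ + 3 IO3^-
Ksp = [La^3+][IO3^-]^3
If s mol/L of La(IO3)3 dissolves, [La^3+] = s and [IO3^-] = 3s.
Ksp = s(3s)^3 = 27s^4
s = (4.9 x 10^-12 / 27)^(1/4) = 6.53 x 10^-4 M
[IO3^-] = 3s = 2.0 × 10^-3 M

[IO3^-] ≈ 2.0e-3 M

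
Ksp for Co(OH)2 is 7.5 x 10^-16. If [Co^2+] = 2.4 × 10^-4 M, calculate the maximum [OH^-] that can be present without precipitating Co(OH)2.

1.8e-6 M

Co(OH)2(s) ⇌ Co^2+(aq) + 2 OH^-(aq)
Ksp = [Co^2+][OH^-]^2
Precipitation begins when Q = Ksp. With [Co^2+] = 2.4 × 10^-4 M:
7.5 x 10^-16 = (2.4 × 10^-4) × [OH^-]^2
[OH^-] = (7.5 x 10^-16 / 2.4 × 10^-4)^(1/2) = 1.8 x 10^-6 M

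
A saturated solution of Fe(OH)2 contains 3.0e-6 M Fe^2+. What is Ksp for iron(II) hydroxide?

1.1 x 10^-16

Fe(OH)2(s) ⇌ Fe^2+ + 2 OH^-
Stoichiometry gives [OH^-] = (2/1)[Fe^2+] = 6.00 × 10^-6 M.
Ksp = [Fe^2+][OH^-]^2
Ksp = 3.0 × 10^-6 × (6.00 × 10^-6)^2 = 1.1 × 10^-16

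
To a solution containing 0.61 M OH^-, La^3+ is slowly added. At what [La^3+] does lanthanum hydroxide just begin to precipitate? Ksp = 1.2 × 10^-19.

La(OH)3(s) ⇌ La^3+ + 3 OH^-
Ksp = [La^3+][OH^-]^3
Precipitation begins when Q = Ksp. With [OH^-] = 0.61 M:
1.2 × 10^-19 = (0.61)^3 × [La^3+]
[La^3+] = (1.2 × 10^-19 / 2.27 × 10^-1) = 5.3 x 10^-19 M

5.3e-19 M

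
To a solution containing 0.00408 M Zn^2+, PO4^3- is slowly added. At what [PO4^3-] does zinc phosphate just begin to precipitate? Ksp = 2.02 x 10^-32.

Zn3(PO4)2(s) ⇌ 3 Zn^2+ + 2 PO4^3-
Ksp = [Zn^2+]^3[PO4^3-]^2
Precipitation begins when Q = Ksp. With [Zn^2+] = 0.00408 M:
2.02 x 10^-32 = (0.00408)^3 × [PO4^3-]^2
[PO4^3-] = (2.02 x 10^-32 / 6.792 x 10^-8)^(1/2) = 5.45 x 10^-13 M

[PO4^3-] = 5.45 × 10^-13 M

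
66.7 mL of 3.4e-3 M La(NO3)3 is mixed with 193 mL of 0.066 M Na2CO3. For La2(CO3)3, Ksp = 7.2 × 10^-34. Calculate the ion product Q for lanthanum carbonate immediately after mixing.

9.0e-11

Total volume = 66.7 + 193 = 259.7 mL.
[La^3+] = 3.4 × 10^-3 × (66.7/259.7) = 8.73 × 10^-4 M
[CO3^2-] = 6.6 × 10^-2 × (193/259.7) = 4.90 × 10^-2 M
La2(CO3)3(s) <=> 2 La^3+ + 3 CO3^2-, so Q = [La^3+]^2[CO3^2-]^3
Q = (8.73 × 10^-4)^2(4.90 x 10^-2)^3 = 9.0 × 10^-11
Q > Ksp, so La2(CO3)3 will precipitate.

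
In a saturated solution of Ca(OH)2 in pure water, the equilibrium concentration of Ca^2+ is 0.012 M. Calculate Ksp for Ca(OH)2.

Ksp ≈ 6.9 × 10^-6

Ca(OH)2(s) <=> Ca^2+ + 2 OH^-
Stoichiometry gives [OH^-] = (2/1)[Ca^2+] = 2.40 × 10^-2 M.
Ksp = [Ca^2+][OH^-]^2
Ksp = 1.2 × 10^-2 × (2.40 × 10^-2)^2 = 6.9 x 10^-6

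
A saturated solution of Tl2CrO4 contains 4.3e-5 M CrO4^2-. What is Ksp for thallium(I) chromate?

Tl2CrO4(s) <=> 2 Tl^+(aq) + CrO4^2-(aq)
Stoichiometry gives [Tl^+] = (2/1)[CrO4^2-] = 8.60 × 10^-5 M.
Ksp = [Tl^+]^2[CrO4^2-]
Ksp = (8.60 x 10^-5)^2 × 4.3 × 10^-5 = 3.2 × 10^-13

Ksp = 3.2 x 10^-13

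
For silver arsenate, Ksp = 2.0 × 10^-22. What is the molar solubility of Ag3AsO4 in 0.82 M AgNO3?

s ≈ 3.6e-22 M

Ag3AsO4(s) ⇌ 3 Ag^+ + AsO4^3-
Ksp = [Ag^+]^3[AsO4^3-]
Let s = moles of Ag3AsO4 that dissolve per litre. [Ag^+] = 0.82 + 3s ≈ 0.82, [AsO4^3-] = s (Ksp is small, so little additional dissolves).
Ksp ≈ (0.82)^3 × s
s = 3.6 × 10^-22 M
Check: 3s = 1.1 × 10^-21 ≪ 0.82, so the approximation is valid.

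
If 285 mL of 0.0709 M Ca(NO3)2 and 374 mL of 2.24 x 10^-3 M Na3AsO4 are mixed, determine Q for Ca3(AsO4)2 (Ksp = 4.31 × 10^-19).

Total volume = 285 + 374 = 659 mL.
[Ca^2+] = 7.09 x 10^-2 × (285/659) = 3.066 × 10^-2 M
[AsO4^3-] = 2.24 x 10^-3 × (374/659) = 1.271 x 10^-3 M
Ca3(AsO4)2(s) ⇌ 3 Ca^2+ + 2 AsO4^3-, so Q = [Ca^2+]^3[AsO4^3-]^2
Q = (3.066 × 10^-2)^3(1.271 × 10^-3)^2 = 4.66 × 10^-11
Q > Ksp, so Ca3(AsO4)2 will precipitate.

4.66 × 10^-11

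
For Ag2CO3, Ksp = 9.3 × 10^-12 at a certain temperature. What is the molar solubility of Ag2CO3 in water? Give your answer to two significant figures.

s = 1.3 × 10^-4 M

Ag2CO3(s) <=> 2 Ag^+ + CO3^2-
Ksp = [Ag^+]^2[CO3^2-]
If s mol/L of Ag2CO3 dissolves, [Ag^+] = 2s and [CO3^2-] = s.
Substituting: Ksp = (2s)^2s = 4s^3
Solving, s = (9.3 × 10^-12/4)^(1/3) = 1.3 x 10^-4 M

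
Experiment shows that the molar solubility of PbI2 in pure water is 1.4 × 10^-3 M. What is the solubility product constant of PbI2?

Ksp ≈ 1.1 × 10^-8

PbI2(s) <=> Pb^2+(aq) + 2 I^-(aq)
Let s = molar solubility. Then [Pb^2+] = s and [I^-] = 2s.
Ksp = [Pb^2+][I^-]^2
Ksp = s(2s)^2 = 4s^3
With s = 1.4 × 10^-3: Ksp = 1.1 x 10^-8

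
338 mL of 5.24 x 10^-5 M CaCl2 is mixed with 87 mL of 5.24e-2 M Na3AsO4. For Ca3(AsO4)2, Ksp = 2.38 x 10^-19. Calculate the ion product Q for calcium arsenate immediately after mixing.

Q ≈ 8.33 x 10^-18

Total volume = 338 + 87 = 425 mL.
[Ca^2+] = 5.24 × 10^-5 × (338/425) = 4.167 × 10^-5 M
[AsO4^3-] = 5.24 × 10^-2 × (87/425) = 1.073 x 10^-2 M
Ca3(AsO4)2(s) <=> 3 Ca^2+(aq) + 2 AsO4^3-(aq), so Q = [Ca^2+]^3[AsO4^3-]^2
Q = (4.167 × 10^-5)^3(1.073 x 10^-2)^2 = 8.33 × 10^-18
Q > Ksp, so Ca3(AsO4)2 will precipitate.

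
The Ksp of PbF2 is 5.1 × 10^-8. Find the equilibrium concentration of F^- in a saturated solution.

PbF2(s) ⇌ Pb^2+ + 2 F^-
Ksp = [Pb^2+][F^-]^2
Let s = molar solubility. Then [Pb^2+] = s and [F^-] = 2s.
So Ksp = s × (2s)^2 = 4s^3
s = (5.1 × 10^-8 / 4)^(1/3) = 2.34 × 10^-3 M
[F^-] = 2s = 4.7 × 10^-3 M

4.7e-3 M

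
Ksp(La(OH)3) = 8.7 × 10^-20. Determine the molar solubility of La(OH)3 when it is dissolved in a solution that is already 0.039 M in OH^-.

La(OH)3(s) ⇌ La^3+ + 3 OH^-
Ksp = [La^3+][OH^-]^3
Let s = moles of La(OH)3 that dissolve per litre. [La^3+] = s, [OH^-] = 0.039 + 3s ≈ 0.039 (common-ion effect: OH^- is already 0.039 M).
Ksp ≈ s × (0.039)^3
s = 1.5 × 10^-15 M
Check: 3s = 4.4 × 10^-15 ≪ 0.039, so the approximation is valid.

1.5 × 10^-15 M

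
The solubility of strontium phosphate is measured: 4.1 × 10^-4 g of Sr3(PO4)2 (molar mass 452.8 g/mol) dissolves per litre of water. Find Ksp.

Molar solubility s = (4.1 × 10^-4 g/L) / (452.8 g/mol) = 9.05 x 10^-7 M.
Sr3(PO4)2(s) ⇌ 3 Sr^2+(aq) + 2 PO4^3-(aq)
If s mol/L of Sr3(PO4)2 dissolves, [Sr^2+] = 3s and [PO4^3-] = 2s.
Ksp = [Sr^2+]^3[PO4^3-]^2
Substituting: Ksp = (3s)^3(2s)^2 = 108s^5
With s = 9.05 x 10^-7: Ksp = 6.6 x 10^-29

Ksp ≈ 6.6 × 10^-29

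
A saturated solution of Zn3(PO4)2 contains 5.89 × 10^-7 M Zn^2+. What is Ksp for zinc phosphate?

Zn3(PO4)2(s) <=> 3 Zn^2+(aq) + 2 PO4^3-(aq)
Stoichiometry gives [PO4^3-] = (2/3)[Zn^2+] = 3.927 × 10^-7 M.
Ksp = [Zn^2+]^3[PO4^3-]^2
Ksp = (5.89 × 10^-7)^3 × (3.927 x 10^-7)^2 = 3.15 × 10^-32

Ksp = 3.15e-32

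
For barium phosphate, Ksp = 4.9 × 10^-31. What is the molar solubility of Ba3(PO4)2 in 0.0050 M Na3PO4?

s = 9.0 x 10^-10 M

Ba3(PO4)2(s) <=> 3 Ba^2+(aq) + 2 PO4^3-(aq)
Ksp = [Ba^2+]^3[PO4^3-]^2
Let s = moles of Ba3(PO4)2 that dissolve per litre. [Ba^2+] = 3s, [PO4^3-] = 0.0050 + 2s ≈ 0.0050 (Ksp is small, so little additional dissolves).
Ksp ≈ (3s)^3 × (0.0050)^2
s = 9.0 × 10^-10 M
Check: 2s = 1.8 × 10^-9 ≪ 0.0050, so the approximation is valid.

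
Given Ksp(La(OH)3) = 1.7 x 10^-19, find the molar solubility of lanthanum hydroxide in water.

La(OH)3(s) <=> La^3+ + 3 OH^-
Ksp = [La^3+][OH^-]^3
If s mol/L of La(OH)3 dissolves, [La^3+] = s and [OH^-] = 3s.
So Ksp = s × (3s)^3 = 27s^4
Solving, s = (1.7 x 10^-19/27)^(1/4) = 8.9 × 10^-6 M

8.9 × 10^-6 M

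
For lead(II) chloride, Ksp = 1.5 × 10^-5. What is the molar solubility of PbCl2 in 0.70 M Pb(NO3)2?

PbCl2(s) <=> Pb^2+(aq) + 2 Cl^-(aq)
Ksp = [Pb^2+][Cl^-]^2
Let s = moles of PbCl2 that dissolve per litre. [Pb^2+] = 0.70 + s ≈ 0.70, [Cl^-] = 2s (since Pb^2+ from Pb(NO3)2 dominates).
Ksp ≈ 0.70 × (2s)^2
s = 2.3 x 10^-3 M
Check: s = 2.3 × 10^-3 ≪ 0.70, so the approximation is valid.

s = 2.3e-3 M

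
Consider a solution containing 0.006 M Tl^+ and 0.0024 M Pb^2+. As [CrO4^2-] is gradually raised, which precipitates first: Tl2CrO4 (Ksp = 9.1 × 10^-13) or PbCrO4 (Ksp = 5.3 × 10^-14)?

Each salt begins to precipitate when Q = Ksp, i.e. when [CrO4^2-] reaches its threshold.
For Tl2CrO4: 9.1 × 10^-13 = (0.006)^2 × [CrO4^2-]  ⇒  [CrO4^2-] = 2.5 × 10^-8 M.
For PbCrO4: 5.3 × 10^-14 = 0.0024 × [CrO4^2-]  ⇒  [CrO4^2-] = 2.2 × 10^-11 M.
The salt with the lower threshold [CrO4^2-] precipitates first: PbCrO4.

PbCrO4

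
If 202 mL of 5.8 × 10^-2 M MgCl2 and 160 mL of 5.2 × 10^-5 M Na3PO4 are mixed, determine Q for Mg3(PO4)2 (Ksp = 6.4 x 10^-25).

Total volume = 202 + 160 = 362 mL.
[Mg^2+] = 5.8 × 10^-2 × (202/362) = 3.24 × 10^-2 M
[PO4^3-] = 5.2 × 10^-5 × (160/362) = 2.30 x 10^-5 M
Mg3(PO4)2(s) <=> 3 Mg^2+(aq) + 2 PO4^3-(aq), so Q = [Mg^2+]^3[PO4^3-]^2
Q = (3.24 × 10^-2)^3(2.30 × 10^-5)^2 = 1.8 × 10^-14
Q > Ksp, so Mg3(PO4)2 will precipitate.

1.8e-14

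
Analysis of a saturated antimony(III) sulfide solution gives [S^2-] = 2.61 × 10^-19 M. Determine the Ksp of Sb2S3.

Sb2S3(s) ⇌ 2 Sb^3+(aq) + 3 S^2-(aq)
Stoichiometry gives [Sb^3+] = (2/3)[S^2-] = 1.740 x 10^-19 M.
Ksp = [Sb^3+]^2[S^2-]^3
Ksp = (1.740 x 10^-19)^2 × (2.61 × 10^-19)^3 = 5.38 x 10^-94

Ksp ≈ 5.38e-94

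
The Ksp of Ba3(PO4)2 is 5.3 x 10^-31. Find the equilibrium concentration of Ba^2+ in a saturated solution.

Ba3(PO4)2(s) ⇌ 3 Ba^2+ + 2 PO4^3-
Ksp = [Ba^2+]^3[PO4^3-]^2
Let s = molar solubility. Then [Ba^2+] = 3s and [PO4^3-] = 2s.
Substituting: Ksp = (3s)^3(2s)^2 = 108s^5
s = (5.3 x 10^-31 / 108)^(1/5) = 3.45 × 10^-7 M
[Ba^2+] = 3s = 1.0 × 10^-6 M

[Ba^2+] = 1.0 × 10^-6 M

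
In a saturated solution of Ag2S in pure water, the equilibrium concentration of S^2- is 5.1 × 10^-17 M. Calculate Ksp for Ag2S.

Ksp = 5.3 × 10^-49

Ag2S(s) ⇌ 2 Ag^+(aq) + S^2-(aq)
Stoichiometry gives [Ag^+] = (2/1)[S^2-] = 1.02 × 10^-16 M.
Ksp = [Ag^+]^2[S^2-]
Ksp = (1.02 × 10^-16)^2 × 5.1 × 10^-17 = 5.3 × 10^-49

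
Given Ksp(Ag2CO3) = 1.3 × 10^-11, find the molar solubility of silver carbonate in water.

Ag2CO3(s) ⇌ 2 Ag^+ + CO3^2-
Ksp = [Ag^+]^2[CO3^2-]
Let s = molar solubility. Then [Ag^+] = 2s and [CO3^2-] = s.
Substituting: Ksp = (2s)^2s = 4s^3
Solving, s = (1.3 × 10^-11/4)^(1/3) = 1.5 × 10^-4 M

s = 1.5e-4 M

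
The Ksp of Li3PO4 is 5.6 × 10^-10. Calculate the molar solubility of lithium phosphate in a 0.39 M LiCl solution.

Li3PO4(s) <=> 3 Li^+(aq) + PO4^3-(aq)
Ksp = [Li^+]^3[PO4^3-]
If s mol/L dissolves here, [Li^+] = 0.39 + 3s ≈ 0.39, [PO4^3-] = s (common-ion effect: Li^+ is already 0.39 M).
Ksp ≈ (0.39)^3 × s
s = 9.4 × 10^-9 M
Check: 3s = 2.8 × 10^-8 ≪ 0.39, so the approximation is valid.

s = 9.4 × 10^-9 M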